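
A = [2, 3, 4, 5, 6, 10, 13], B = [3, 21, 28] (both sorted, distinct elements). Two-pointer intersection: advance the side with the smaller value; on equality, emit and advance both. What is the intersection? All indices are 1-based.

i=1 j=1: 2<3, i++
i=2 j=1: 3==3 emit, i++,j++
i=3 j=2: 4<21, i++
i=4 j=2: 5<21, i++
i=5 j=2: 6<21, i++
i=6 j=2: 10<21, i++
i=7 j=2: 13<21, i++

intersection = [3]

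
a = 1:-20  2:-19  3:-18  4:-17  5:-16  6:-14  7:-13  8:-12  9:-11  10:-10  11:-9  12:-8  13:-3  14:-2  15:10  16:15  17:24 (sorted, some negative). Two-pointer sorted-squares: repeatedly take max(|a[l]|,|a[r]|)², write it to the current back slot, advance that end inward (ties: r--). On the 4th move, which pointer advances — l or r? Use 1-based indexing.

l

[1,17] |-20|<=|24| out[17]=576 → r--
[1,16] |-20|>|15| out[16]=400 → l++
[2,16] |-19|>|15| out[15]=361 → l++
[3,16] |-18|>|15| out[14]=324 → l++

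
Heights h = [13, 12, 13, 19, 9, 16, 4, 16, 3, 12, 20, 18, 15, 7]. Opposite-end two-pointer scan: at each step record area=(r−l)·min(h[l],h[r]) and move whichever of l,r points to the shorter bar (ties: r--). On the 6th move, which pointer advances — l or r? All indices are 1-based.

l=1 r=14: min(13,7)*13=91 best=91 *, r--
l=1 r=13: min(13,15)*12=156 best=156 *, l++
l=2 r=13: min(12,15)*11=132 best=156, l++
l=3 r=13: min(13,15)*10=130 best=156, l++
l=4 r=13: min(19,15)*9=135 best=156, r--
l=4 r=12: min(19,18)*8=144 best=156, r--

r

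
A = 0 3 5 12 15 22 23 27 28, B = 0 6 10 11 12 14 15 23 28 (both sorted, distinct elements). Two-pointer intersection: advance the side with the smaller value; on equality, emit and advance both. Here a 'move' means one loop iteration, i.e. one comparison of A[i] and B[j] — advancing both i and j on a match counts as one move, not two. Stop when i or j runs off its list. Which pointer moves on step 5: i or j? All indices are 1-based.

j

i=1 j=1: 0==0 emit, i++,j++
i=2 j=2: 3<6, i++
i=3 j=2: 5<6, i++
i=4 j=2: 12>6, j++
i=4 j=3: 12>10, j++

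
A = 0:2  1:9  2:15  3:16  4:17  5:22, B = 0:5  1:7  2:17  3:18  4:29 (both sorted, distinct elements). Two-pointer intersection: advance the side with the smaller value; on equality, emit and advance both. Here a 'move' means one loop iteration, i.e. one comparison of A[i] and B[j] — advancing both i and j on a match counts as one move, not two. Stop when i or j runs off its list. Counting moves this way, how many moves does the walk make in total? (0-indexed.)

9 moves

[i=0,j=0] 2<5 → i++
[i=1,j=0] 9>5 → j++
[i=1,j=1] 9>7 → j++
[i=1,j=2] 9<17 → i++
[i=2,j=2] 15<17 → i++
[i=3,j=2] 16<17 → i++
[i=4,j=2] 17==17 emit → i++,j++
[i=5,j=3] 22>18 → j++
[i=5,j=4] 22<29 → i++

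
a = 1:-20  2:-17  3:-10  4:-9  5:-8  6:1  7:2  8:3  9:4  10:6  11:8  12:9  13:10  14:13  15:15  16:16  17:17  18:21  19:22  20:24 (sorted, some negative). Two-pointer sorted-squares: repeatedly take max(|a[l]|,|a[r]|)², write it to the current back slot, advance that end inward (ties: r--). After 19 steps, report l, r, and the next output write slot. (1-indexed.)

[1,20] |-20|<=|24| out[20]=576 → r--
[1,19] |-20|<=|22| out[19]=484 → r--
[1,18] |-20|<=|21| out[18]=441 → r--
[1,17] |-20|>|17| out[17]=400 → l++
[2,17] |-17|<=|17| out[16]=289 → r--
[2,16] |-17|>|16| out[15]=289 → l++
[3,16] |-10|<=|16| out[14]=256 → r--
[3,15] |-10|<=|15| out[13]=225 → r--
[3,14] |-10|<=|13| out[12]=169 → r--
[3,13] |-10|<=|10| out[11]=100 → r--
[3,12] |-10|>|9| out[10]=100 → l++
[4,12] |-9|<=|9| out[9]=81 → r--
[4,11] |-9|>|8| out[8]=81 → l++
[5,11] |-8|<=|8| out[7]=64 → r--
[5,10] |-8|>|6| out[6]=64 → l++
[6,10] |1|<=|6| out[5]=36 → r--
[6,9] |1|<=|4| out[4]=16 → r--
[6,8] |1|<=|3| out[3]=9 → r--
[6,7] |1|<=|2| out[2]=4 → r--

l=6, r=6, next write slot=1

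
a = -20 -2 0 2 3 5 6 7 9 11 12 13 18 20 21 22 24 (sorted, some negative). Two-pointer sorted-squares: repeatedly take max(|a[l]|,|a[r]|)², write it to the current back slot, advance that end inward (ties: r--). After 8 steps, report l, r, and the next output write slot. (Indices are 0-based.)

l=1, r=9, next write slot=8

l=0 r=16: |-20|<=|24| out[16]=576, r--
l=0 r=15: |-20|<=|22| out[15]=484, r--
l=0 r=14: |-20|<=|21| out[14]=441, r--
l=0 r=13: |-20|<=|20| out[13]=400, r--
l=0 r=12: |-20|>|18| out[12]=400, l++
l=1 r=12: |-2|<=|18| out[11]=324, r--
l=1 r=11: |-2|<=|13| out[10]=169, r--
l=1 r=10: |-2|<=|12| out[9]=144, r--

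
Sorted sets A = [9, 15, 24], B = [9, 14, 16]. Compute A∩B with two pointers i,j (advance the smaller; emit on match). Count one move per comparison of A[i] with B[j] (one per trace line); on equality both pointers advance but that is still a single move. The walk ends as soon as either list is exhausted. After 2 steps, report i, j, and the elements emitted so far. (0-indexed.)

[i=0,j=0] 9==9 emit → i++,j++
[i=1,j=1] 15>14 → j++

i=1, j=2, emitted=[9]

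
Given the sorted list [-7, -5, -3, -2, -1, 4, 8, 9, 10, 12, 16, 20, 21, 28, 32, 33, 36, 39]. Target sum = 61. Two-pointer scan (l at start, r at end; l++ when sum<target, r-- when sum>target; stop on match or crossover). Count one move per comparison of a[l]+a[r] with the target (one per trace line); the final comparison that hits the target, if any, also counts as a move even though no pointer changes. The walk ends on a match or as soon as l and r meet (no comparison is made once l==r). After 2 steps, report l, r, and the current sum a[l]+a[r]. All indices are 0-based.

l=2, r=17, sum=36

l=0 r=17: -7+39=32 <61, l++
l=1 r=17: -5+39=34 <61, l++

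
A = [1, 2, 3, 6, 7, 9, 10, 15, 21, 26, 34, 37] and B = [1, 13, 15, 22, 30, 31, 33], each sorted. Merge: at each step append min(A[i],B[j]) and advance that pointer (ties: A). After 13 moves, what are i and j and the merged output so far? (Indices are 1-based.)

i=10, j=5, merged so far=[1, 1, 2, 3, 6, 7, 9, 10, 13, 15, 15, 21, 22]

[i=1,j=1] A[i]=1<=B[j]=1 take 1 → i++
[i=2,j=1] A[i]=2>B[j]=1 take 1 → j++
[i=2,j=2] A[i]=2<=B[j]=13 take 2 → i++
[i=3,j=2] A[i]=3<=B[j]=13 take 3 → i++
[i=4,j=2] A[i]=6<=B[j]=13 take 6 → i++
[i=5,j=2] A[i]=7<=B[j]=13 take 7 → i++
[i=6,j=2] A[i]=9<=B[j]=13 take 9 → i++
[i=7,j=2] A[i]=10<=B[j]=13 take 10 → i++
[i=8,j=2] A[i]=15>B[j]=13 take 13 → j++
[i=8,j=3] A[i]=15<=B[j]=15 take 15 → i++
[i=9,j=3] A[i]=21>B[j]=15 take 15 → j++
[i=9,j=4] A[i]=21<=B[j]=22 take 21 → i++
[i=10,j=4] A[i]=26>B[j]=22 take 22 → j++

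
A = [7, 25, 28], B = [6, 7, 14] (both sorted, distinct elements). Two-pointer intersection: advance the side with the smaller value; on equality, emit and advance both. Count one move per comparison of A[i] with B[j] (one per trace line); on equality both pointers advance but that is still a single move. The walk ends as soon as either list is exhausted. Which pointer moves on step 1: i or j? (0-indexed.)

j

i=0 j=0: 7>6, j++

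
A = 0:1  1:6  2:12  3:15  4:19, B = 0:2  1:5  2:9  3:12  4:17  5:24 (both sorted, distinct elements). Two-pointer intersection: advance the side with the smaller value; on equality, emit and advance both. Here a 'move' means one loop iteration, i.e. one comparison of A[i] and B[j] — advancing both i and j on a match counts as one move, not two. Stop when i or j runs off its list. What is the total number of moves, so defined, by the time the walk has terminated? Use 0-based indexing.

9 moves

[i=0,j=0] 1<2 → i++
[i=1,j=0] 6>2 → j++
[i=1,j=1] 6>5 → j++
[i=1,j=2] 6<9 → i++
[i=2,j=2] 12>9 → j++
[i=2,j=3] 12==12 emit → i++,j++
[i=3,j=4] 15<17 → i++
[i=4,j=4] 19>17 → j++
[i=4,j=5] 19<24 → i++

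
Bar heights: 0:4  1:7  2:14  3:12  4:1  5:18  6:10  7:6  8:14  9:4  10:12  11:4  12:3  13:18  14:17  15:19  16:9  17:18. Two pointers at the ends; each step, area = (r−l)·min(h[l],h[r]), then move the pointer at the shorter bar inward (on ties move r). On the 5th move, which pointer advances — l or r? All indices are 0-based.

l

[0,17] min(4,18)*17=68 best=68 * → l++
[1,17] min(7,18)*16=112 best=112 * → l++
[2,17] min(14,18)*15=210 best=210 * → l++
[3,17] min(12,18)*14=168 best=210 → l++
[4,17] min(1,18)*13=13 best=210 → l++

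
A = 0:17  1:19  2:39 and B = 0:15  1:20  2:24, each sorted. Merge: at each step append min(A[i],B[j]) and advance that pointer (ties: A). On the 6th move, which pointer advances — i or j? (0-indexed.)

[i=0,j=0] A[i]=17>B[j]=15 take 15 → j++
[i=0,j=1] A[i]=17<=B[j]=20 take 17 → i++
[i=1,j=1] A[i]=19<=B[j]=20 take 19 → i++
[i=2,j=1] A[i]=39>B[j]=20 take 20 → j++
[i=2,j=2] A[i]=39>B[j]=24 take 24 → j++
[i=2,j=3] B done, take A[i]=39 → i++

i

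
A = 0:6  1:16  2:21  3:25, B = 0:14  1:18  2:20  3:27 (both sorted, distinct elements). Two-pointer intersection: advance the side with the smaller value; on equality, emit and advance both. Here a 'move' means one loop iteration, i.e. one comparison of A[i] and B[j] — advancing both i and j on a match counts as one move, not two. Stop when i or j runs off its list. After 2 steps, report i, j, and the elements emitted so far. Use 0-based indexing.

i=1, j=1, emitted=[]

[i=0,j=0] 6<14 → i++
[i=1,j=0] 16>14 → j++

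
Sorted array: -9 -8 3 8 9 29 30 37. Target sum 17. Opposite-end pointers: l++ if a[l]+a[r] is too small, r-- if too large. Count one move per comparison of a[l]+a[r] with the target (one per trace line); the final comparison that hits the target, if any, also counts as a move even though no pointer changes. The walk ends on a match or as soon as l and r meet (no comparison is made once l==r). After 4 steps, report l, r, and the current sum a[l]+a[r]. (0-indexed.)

l=1, r=4, sum=1

l=0 r=7: -9+37=28 >17, r--
l=0 r=6: -9+30=21 >17, r--
l=0 r=5: -9+29=20 >17, r--
l=0 r=4: -9+9=0 <17, l++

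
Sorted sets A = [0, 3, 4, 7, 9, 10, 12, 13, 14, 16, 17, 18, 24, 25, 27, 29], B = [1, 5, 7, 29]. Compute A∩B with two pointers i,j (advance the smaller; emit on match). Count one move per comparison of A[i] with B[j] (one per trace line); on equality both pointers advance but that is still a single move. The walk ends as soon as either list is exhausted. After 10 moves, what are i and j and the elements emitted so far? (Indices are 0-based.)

i=8, j=3, emitted=[7]

i=0 j=0: 0<1, i++
i=1 j=0: 3>1, j++
i=1 j=1: 3<5, i++
i=2 j=1: 4<5, i++
i=3 j=1: 7>5, j++
i=3 j=2: 7==7 emit, i++,j++
i=4 j=3: 9<29, i++
i=5 j=3: 10<29, i++
i=6 j=3: 12<29, i++
i=7 j=3: 13<29, i++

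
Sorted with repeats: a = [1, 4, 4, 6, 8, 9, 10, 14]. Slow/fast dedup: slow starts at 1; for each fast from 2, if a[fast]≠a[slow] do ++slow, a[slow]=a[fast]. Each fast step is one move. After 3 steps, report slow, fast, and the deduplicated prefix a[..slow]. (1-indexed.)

(s=1,f=2) a[fast]=4≠a[slow]=1 write a[2]=4 → slow++,fast++
(s=2,f=3) a[fast]=4=a[slow] dup → fast++
(s=2,f=4) a[fast]=6≠a[slow]=4 write a[3]=6 → slow++,fast++

slow=3, fast=5, prefix=[1, 4, 6]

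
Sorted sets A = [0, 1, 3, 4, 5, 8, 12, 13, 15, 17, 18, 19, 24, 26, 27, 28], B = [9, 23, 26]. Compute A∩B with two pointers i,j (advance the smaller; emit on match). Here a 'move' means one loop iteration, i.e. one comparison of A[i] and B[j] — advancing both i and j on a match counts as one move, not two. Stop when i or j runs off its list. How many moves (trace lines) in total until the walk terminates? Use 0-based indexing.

[i=0,j=0] 0<9 → i++
[i=1,j=0] 1<9 → i++
[i=2,j=0] 3<9 → i++
[i=3,j=0] 4<9 → i++
[i=4,j=0] 5<9 → i++
[i=5,j=0] 8<9 → i++
[i=6,j=0] 12>9 → j++
[i=6,j=1] 12<23 → i++
[i=7,j=1] 13<23 → i++
[i=8,j=1] 15<23 → i++
[i=9,j=1] 17<23 → i++
[i=10,j=1] 18<23 → i++
[i=11,j=1] 19<23 → i++
[i=12,j=1] 24>23 → j++
[i=12,j=2] 24<26 → i++
[i=13,j=2] 26==26 emit → i++,j++

16 moves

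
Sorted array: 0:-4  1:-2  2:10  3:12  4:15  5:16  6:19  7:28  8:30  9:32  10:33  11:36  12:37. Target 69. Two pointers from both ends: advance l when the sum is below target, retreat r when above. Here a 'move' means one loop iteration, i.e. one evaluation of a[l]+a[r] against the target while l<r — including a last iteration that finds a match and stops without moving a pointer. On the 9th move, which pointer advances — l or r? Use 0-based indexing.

[0,12] -4+37=33 <69 → l++
[1,12] -2+37=35 <69 → l++
[2,12] 10+37=47 <69 → l++
[3,12] 12+37=49 <69 → l++
[4,12] 15+37=52 <69 → l++
[5,12] 16+37=53 <69 → l++
[6,12] 19+37=56 <69 → l++
[7,12] 28+37=65 <69 → l++
[8,12] 30+37=67 <69 → l++

l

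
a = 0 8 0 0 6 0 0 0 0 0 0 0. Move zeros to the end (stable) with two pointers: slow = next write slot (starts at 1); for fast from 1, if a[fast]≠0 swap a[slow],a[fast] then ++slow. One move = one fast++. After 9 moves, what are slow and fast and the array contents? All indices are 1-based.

slow=1 fast=1: a[fast]=0, fast++
slow=1 fast=2: a[fast]=8≠0 swap→a[1]=8, slow++,fast++
slow=2 fast=3: a[fast]=0, fast++
slow=2 fast=4: a[fast]=0, fast++
slow=2 fast=5: a[fast]=6≠0 swap→a[2]=6, slow++,fast++
slow=3 fast=6: a[fast]=0, fast++
slow=3 fast=7: a[fast]=0, fast++
slow=3 fast=8: a[fast]=0, fast++
slow=3 fast=9: a[fast]=0, fast++

slow=3, fast=10, a=[8, 6, 0, 0, 0, 0, 0, 0, 0, 0, 0, 0]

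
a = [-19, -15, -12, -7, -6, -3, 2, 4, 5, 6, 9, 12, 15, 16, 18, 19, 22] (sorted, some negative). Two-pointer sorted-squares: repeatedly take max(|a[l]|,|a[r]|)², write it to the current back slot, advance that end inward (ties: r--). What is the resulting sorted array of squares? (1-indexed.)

[4, 9, 16, 25, 36, 36, 49, 81, 144, 144, 225, 225, 256, 324, 361, 361, 484]

l=1 r=17: |-19|<=|22| out[17]=484, r--
l=1 r=16: |-19|<=|19| out[16]=361, r--
l=1 r=15: |-19|>|18| out[15]=361, l++
l=2 r=15: |-15|<=|18| out[14]=324, r--
l=2 r=14: |-15|<=|16| out[13]=256, r--
l=2 r=13: |-15|<=|15| out[12]=225, r--
l=2 r=12: |-15|>|12| out[11]=225, l++
l=3 r=12: |-12|<=|12| out[10]=144, r--
l=3 r=11: |-12|>|9| out[9]=144, l++
l=4 r=11: |-7|<=|9| out[8]=81, r--
l=4 r=10: |-7|>|6| out[7]=49, l++
l=5 r=10: |-6|<=|6| out[6]=36, r--
l=5 r=9: |-6|>|5| out[5]=36, l++
l=6 r=9: |-3|<=|5| out[4]=25, r--
l=6 r=8: |-3|<=|4| out[3]=16, r--
l=6 r=7: |-3|>|2| out[2]=9, l++
l=7 r=7: |2|<=|2| out[1]=4, r--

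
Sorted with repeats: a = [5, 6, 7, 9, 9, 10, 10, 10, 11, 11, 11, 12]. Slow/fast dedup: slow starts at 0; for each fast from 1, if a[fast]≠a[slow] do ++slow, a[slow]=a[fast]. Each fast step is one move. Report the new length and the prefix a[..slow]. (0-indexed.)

(s=0,f=1) a[fast]=6≠a[slow]=5 write a[1]=6 → slow++,fast++
(s=1,f=2) a[fast]=7≠a[slow]=6 write a[2]=7 → slow++,fast++
(s=2,f=3) a[fast]=9≠a[slow]=7 write a[3]=9 → slow++,fast++
(s=3,f=4) a[fast]=9=a[slow] dup → fast++
(s=3,f=5) a[fast]=10≠a[slow]=9 write a[4]=10 → slow++,fast++
(s=4,f=6) a[fast]=10=a[slow] dup → fast++
(s=4,f=7) a[fast]=10=a[slow] dup → fast++
(s=4,f=8) a[fast]=11≠a[slow]=10 write a[5]=11 → slow++,fast++
(s=5,f=9) a[fast]=11=a[slow] dup → fast++
(s=5,f=10) a[fast]=11=a[slow] dup → fast++
(s=5,f=11) a[fast]=12≠a[slow]=11 write a[6]=12 → slow++,fast++

length 7; prefix = [5, 6, 7, 9, 10, 11, 12]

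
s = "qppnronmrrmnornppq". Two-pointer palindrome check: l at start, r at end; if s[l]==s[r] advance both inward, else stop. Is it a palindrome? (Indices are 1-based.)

[1,18] 'q'=='q' → l++,r--
[2,17] 'p'=='p' → l++,r--
[3,16] 'p'=='p' → l++,r--
[4,15] 'n'=='n' → l++,r--
[5,14] 'r'=='r' → l++,r--
[6,13] 'o'=='o' → l++,r--
[7,12] 'n'=='n' → l++,r--
[8,11] 'm'=='m' → l++,r--
[9,10] 'r'=='r' → l++,r--

palindrome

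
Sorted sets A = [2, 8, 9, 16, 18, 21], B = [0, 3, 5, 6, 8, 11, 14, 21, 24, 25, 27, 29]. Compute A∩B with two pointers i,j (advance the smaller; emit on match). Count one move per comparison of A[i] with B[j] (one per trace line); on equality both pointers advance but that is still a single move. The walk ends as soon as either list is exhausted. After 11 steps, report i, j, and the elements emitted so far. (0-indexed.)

[i=0,j=0] 2>0 → j++
[i=0,j=1] 2<3 → i++
[i=1,j=1] 8>3 → j++
[i=1,j=2] 8>5 → j++
[i=1,j=3] 8>6 → j++
[i=1,j=4] 8==8 emit → i++,j++
[i=2,j=5] 9<11 → i++
[i=3,j=5] 16>11 → j++
[i=3,j=6] 16>14 → j++
[i=3,j=7] 16<21 → i++
[i=4,j=7] 18<21 → i++

i=5, j=7, emitted=[8]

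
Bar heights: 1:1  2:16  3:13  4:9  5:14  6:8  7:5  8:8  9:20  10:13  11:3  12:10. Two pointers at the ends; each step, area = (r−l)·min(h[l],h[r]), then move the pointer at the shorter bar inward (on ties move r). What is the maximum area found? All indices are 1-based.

[1,12] min(1,10)*11=11 best=11 * → l++
[2,12] min(16,10)*10=100 best=100 * → r--
[2,11] min(16,3)*9=27 best=100 → r--
[2,10] min(16,13)*8=104 best=104 * → r--
[2,9] min(16,20)*7=112 best=112 * → l++
[3,9] min(13,20)*6=78 best=112 → l++
[4,9] min(9,20)*5=45 best=112 → l++
[5,9] min(14,20)*4=56 best=112 → l++
[6,9] min(8,20)*3=24 best=112 → l++
[7,9] min(5,20)*2=10 best=112 → l++
[8,9] min(8,20)*1=8 best=112 → l++

max area = 112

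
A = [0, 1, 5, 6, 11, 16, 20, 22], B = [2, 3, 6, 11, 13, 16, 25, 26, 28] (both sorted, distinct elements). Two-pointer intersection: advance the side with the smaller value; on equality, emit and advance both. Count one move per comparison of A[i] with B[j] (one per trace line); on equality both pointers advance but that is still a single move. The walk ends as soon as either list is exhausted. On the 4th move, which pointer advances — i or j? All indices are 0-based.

j

[i=0,j=0] 0<2 → i++
[i=1,j=0] 1<2 → i++
[i=2,j=0] 5>2 → j++
[i=2,j=1] 5>3 → j++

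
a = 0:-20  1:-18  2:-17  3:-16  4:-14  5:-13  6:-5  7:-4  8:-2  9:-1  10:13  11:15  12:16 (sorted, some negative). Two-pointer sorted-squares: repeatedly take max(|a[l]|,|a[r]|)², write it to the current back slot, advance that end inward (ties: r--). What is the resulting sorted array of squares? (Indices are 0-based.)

l=0 r=12: |-20|>|16| out[12]=400, l++
l=1 r=12: |-18|>|16| out[11]=324, l++
l=2 r=12: |-17|>|16| out[10]=289, l++
l=3 r=12: |-16|<=|16| out[9]=256, r--
l=3 r=11: |-16|>|15| out[8]=256, l++
l=4 r=11: |-14|<=|15| out[7]=225, r--
l=4 r=10: |-14|>|13| out[6]=196, l++
l=5 r=10: |-13|<=|13| out[5]=169, r--
l=5 r=9: |-13|>|-1| out[4]=169, l++
l=6 r=9: |-5|>|-1| out[3]=25, l++
l=7 r=9: |-4|>|-1| out[2]=16, l++
l=8 r=9: |-2|>|-1| out[1]=4, l++
l=9 r=9: |-1|<=|-1| out[0]=1, r--

[1, 4, 16, 25, 169, 169, 196, 225, 256, 256, 289, 324, 400]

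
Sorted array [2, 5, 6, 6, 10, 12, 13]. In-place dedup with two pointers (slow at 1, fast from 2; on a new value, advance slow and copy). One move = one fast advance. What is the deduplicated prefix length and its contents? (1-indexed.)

slow=1 fast=2: a[fast]=5≠a[slow]=2 write a[2]=5, slow++,fast++
slow=2 fast=3: a[fast]=6≠a[slow]=5 write a[3]=6, slow++,fast++
slow=3 fast=4: a[fast]=6=a[slow] dup, fast++
slow=3 fast=5: a[fast]=10≠a[slow]=6 write a[4]=10, slow++,fast++
slow=4 fast=6: a[fast]=12≠a[slow]=10 write a[5]=12, slow++,fast++
slow=5 fast=7: a[fast]=13≠a[slow]=12 write a[6]=13, slow++,fast++

length 6; prefix = [2, 5, 6, 10, 12, 13]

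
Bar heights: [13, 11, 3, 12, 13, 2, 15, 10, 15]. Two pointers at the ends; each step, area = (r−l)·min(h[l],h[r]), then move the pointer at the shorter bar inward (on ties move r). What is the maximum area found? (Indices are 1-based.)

max area = 104

[1,9] min(13,15)*8=104 best=104 * → l++
[2,9] min(11,15)*7=77 best=104 → l++
[3,9] min(3,15)*6=18 best=104 → l++
[4,9] min(12,15)*5=60 best=104 → l++
[5,9] min(13,15)*4=52 best=104 → l++
[6,9] min(2,15)*3=6 best=104 → l++
[7,9] min(15,15)*2=30 best=104 → r--
[7,8] min(15,10)*1=10 best=104 → r--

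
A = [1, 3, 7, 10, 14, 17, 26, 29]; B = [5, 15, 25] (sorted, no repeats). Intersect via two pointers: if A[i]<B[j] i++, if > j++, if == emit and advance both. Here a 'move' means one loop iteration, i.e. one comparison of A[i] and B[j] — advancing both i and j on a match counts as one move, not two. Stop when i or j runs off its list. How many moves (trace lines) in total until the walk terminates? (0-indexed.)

i=0 j=0: 1<5, i++
i=1 j=0: 3<5, i++
i=2 j=0: 7>5, j++
i=2 j=1: 7<15, i++
i=3 j=1: 10<15, i++
i=4 j=1: 14<15, i++
i=5 j=1: 17>15, j++
i=5 j=2: 17<25, i++
i=6 j=2: 26>25, j++

9 moves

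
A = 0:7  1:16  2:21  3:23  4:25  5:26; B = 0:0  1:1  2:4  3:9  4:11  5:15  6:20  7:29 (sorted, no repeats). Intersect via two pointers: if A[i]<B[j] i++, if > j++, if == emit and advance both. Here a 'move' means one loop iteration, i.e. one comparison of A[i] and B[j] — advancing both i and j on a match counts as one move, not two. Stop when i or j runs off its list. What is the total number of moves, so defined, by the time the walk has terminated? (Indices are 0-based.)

13 moves

[i=0,j=0] 7>0 → j++
[i=0,j=1] 7>1 → j++
[i=0,j=2] 7>4 → j++
[i=0,j=3] 7<9 → i++
[i=1,j=3] 16>9 → j++
[i=1,j=4] 16>11 → j++
[i=1,j=5] 16>15 → j++
[i=1,j=6] 16<20 → i++
[i=2,j=6] 21>20 → j++
[i=2,j=7] 21<29 → i++
[i=3,j=7] 23<29 → i++
[i=4,j=7] 25<29 → i++
[i=5,j=7] 26<29 → i++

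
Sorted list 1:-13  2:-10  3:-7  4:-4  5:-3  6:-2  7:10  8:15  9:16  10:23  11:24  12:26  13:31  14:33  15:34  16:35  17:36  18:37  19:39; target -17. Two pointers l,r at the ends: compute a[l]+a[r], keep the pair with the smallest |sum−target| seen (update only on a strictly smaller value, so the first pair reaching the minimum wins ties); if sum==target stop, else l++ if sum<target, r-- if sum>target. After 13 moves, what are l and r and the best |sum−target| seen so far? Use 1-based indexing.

[1,19] -13+39=26 d=43 * → r--
[1,18] -13+37=24 d=41 * → r--
[1,17] -13+36=23 d=40 * → r--
[1,16] -13+35=22 d=39 * → r--
[1,15] -13+34=21 d=38 * → r--
[1,14] -13+33=20 d=37 * → r--
[1,13] -13+31=18 d=35 * → r--
[1,12] -13+26=13 d=30 * → r--
[1,11] -13+24=11 d=28 * → r--
[1,10] -13+23=10 d=27 * → r--
[1,9] -13+16=3 d=20 * → r--
[1,8] -13+15=2 d=19 * → r--
[1,7] -13+10=-3 d=14 * → r--

l=1, r=6, best |Δ|=14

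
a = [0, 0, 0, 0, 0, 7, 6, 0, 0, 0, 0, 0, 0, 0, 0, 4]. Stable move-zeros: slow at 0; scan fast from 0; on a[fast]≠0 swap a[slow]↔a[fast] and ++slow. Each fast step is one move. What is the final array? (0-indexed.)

[7, 6, 4, 0, 0, 0, 0, 0, 0, 0, 0, 0, 0, 0, 0, 0]

(s=0,f=0) a[fast]=0 → fast++
(s=0,f=1) a[fast]=0 → fast++
(s=0,f=2) a[fast]=0 → fast++
(s=0,f=3) a[fast]=0 → fast++
(s=0,f=4) a[fast]=0 → fast++
(s=0,f=5) a[fast]=7≠0 swap→a[0]=7 → slow++,fast++
(s=1,f=6) a[fast]=6≠0 swap→a[1]=6 → slow++,fast++
(s=2,f=7) a[fast]=0 → fast++
(s=2,f=8) a[fast]=0 → fast++
(s=2,f=9) a[fast]=0 → fast++
(s=2,f=10) a[fast]=0 → fast++
(s=2,f=11) a[fast]=0 → fast++
(s=2,f=12) a[fast]=0 → fast++
(s=2,f=13) a[fast]=0 → fast++
(s=2,f=14) a[fast]=0 → fast++
(s=2,f=15) a[fast]=4≠0 swap→a[2]=4 → slow++,fast++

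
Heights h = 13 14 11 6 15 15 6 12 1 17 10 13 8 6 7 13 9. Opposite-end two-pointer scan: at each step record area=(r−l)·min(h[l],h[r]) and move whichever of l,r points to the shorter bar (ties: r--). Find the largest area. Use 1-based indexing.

max area = 195

[1,17] min(13,9)*16=144 best=144 * → r--
[1,16] min(13,13)*15=195 best=195 * → r--
[1,15] min(13,7)*14=98 best=195 → r--
[1,14] min(13,6)*13=78 best=195 → r--
[1,13] min(13,8)*12=96 best=195 → r--
[1,12] min(13,13)*11=143 best=195 → r--
[1,11] min(13,10)*10=100 best=195 → r--
[1,10] min(13,17)*9=117 best=195 → l++
[2,10] min(14,17)*8=112 best=195 → l++
[3,10] min(11,17)*7=77 best=195 → l++
[4,10] min(6,17)*6=36 best=195 → l++
[5,10] min(15,17)*5=75 best=195 → l++
[6,10] min(15,17)*4=60 best=195 → l++
[7,10] min(6,17)*3=18 best=195 → l++
[8,10] min(12,17)*2=24 best=195 → l++
[9,10] min(1,17)*1=1 best=195 → l++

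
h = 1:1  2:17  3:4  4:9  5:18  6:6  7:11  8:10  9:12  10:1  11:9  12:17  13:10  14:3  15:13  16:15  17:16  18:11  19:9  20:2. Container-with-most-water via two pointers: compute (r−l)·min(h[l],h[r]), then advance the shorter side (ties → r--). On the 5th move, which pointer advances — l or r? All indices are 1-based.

[1,20] min(1,2)*19=19 best=19 * → l++
[2,20] min(17,2)*18=36 best=36 * → r--
[2,19] min(17,9)*17=153 best=153 * → r--
[2,18] min(17,11)*16=176 best=176 * → r--
[2,17] min(17,16)*15=240 best=240 * → r--

r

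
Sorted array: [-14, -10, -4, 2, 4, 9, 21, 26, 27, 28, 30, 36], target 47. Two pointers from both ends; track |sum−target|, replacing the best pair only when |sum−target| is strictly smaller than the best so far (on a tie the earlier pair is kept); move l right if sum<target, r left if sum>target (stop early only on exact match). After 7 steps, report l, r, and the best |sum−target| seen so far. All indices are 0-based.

l=6, r=10, best |Δ|=2

[0,11] -14+36=22 d=25 * → l++
[1,11] -10+36=26 d=21 * → l++
[2,11] -4+36=32 d=15 * → l++
[3,11] 2+36=38 d=9 * → l++
[4,11] 4+36=40 d=7 * → l++
[5,11] 9+36=45 d=2 * → l++
[6,11] 21+36=57 d=10 → r--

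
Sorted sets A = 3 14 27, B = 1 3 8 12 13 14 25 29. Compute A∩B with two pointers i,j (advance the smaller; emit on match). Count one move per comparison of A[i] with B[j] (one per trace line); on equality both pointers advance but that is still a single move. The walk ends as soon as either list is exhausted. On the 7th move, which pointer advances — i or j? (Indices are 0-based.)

j

i=0 j=0: 3>1, j++
i=0 j=1: 3==3 emit, i++,j++
i=1 j=2: 14>8, j++
i=1 j=3: 14>12, j++
i=1 j=4: 14>13, j++
i=1 j=5: 14==14 emit, i++,j++
i=2 j=6: 27>25, j++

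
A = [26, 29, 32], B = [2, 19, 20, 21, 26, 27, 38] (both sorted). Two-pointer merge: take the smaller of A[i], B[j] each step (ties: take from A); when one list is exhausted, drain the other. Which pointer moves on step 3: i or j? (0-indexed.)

j

[i=0,j=0] A[i]=26>B[j]=2 take 2 → j++
[i=0,j=1] A[i]=26>B[j]=19 take 19 → j++
[i=0,j=2] A[i]=26>B[j]=20 take 20 → j++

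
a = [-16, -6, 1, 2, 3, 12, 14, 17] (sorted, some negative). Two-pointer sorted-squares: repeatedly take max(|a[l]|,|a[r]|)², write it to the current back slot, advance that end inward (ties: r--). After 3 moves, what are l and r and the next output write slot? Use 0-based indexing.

[0,7] |-16|<=|17| out[7]=289 → r--
[0,6] |-16|>|14| out[6]=256 → l++
[1,6] |-6|<=|14| out[5]=196 → r--

l=1, r=5, next write slot=4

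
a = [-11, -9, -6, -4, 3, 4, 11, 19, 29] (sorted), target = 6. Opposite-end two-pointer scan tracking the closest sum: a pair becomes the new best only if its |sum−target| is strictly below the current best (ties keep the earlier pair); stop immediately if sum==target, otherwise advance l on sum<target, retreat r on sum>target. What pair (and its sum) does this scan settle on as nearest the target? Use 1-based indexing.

l=1 r=9: -11+29=18 d=12 *, r--
l=1 r=8: -11+19=8 d=2 *, r--
l=1 r=7: -11+11=0 d=6, l++
l=2 r=7: -9+11=2 d=4, l++
l=3 r=7: -6+11=5 d=1 *, l++
l=4 r=7: -4+11=7 d=1, r--
l=4 r=6: -4+4=0 d=6, l++
l=5 r=6: 3+4=7 d=1, r--

pair (-6, 11) with sum 5 (|Δ|=1)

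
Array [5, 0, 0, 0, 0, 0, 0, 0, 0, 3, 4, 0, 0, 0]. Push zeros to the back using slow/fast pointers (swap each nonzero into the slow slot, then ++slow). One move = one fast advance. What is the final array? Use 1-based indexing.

slow=1 fast=1: a[fast]=5≠0 swap→a[1]=5, slow++,fast++
slow=2 fast=2: a[fast]=0, fast++
slow=2 fast=3: a[fast]=0, fast++
slow=2 fast=4: a[fast]=0, fast++
slow=2 fast=5: a[fast]=0, fast++
slow=2 fast=6: a[fast]=0, fast++
slow=2 fast=7: a[fast]=0, fast++
slow=2 fast=8: a[fast]=0, fast++
slow=2 fast=9: a[fast]=0, fast++
slow=2 fast=10: a[fast]=3≠0 swap→a[2]=3, slow++,fast++
slow=3 fast=11: a[fast]=4≠0 swap→a[3]=4, slow++,fast++
slow=4 fast=12: a[fast]=0, fast++
slow=4 fast=13: a[fast]=0, fast++
slow=4 fast=14: a[fast]=0, fast++

[5, 3, 4, 0, 0, 0, 0, 0, 0, 0, 0, 0, 0, 0]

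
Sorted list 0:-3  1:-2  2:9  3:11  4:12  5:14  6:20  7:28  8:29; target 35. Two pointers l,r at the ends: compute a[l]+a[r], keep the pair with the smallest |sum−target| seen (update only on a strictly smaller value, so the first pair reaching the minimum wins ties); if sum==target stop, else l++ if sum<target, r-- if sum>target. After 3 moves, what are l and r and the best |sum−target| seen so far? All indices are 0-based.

l=0 r=8: -3+29=26 d=9 *, l++
l=1 r=8: -2+29=27 d=8 *, l++
l=2 r=8: 9+29=38 d=3 *, r--

l=2, r=7, best |Δ|=3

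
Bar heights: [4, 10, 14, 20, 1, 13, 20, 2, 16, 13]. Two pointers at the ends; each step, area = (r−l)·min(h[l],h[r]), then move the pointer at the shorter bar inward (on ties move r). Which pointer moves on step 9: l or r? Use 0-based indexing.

r

[0,9] min(4,13)*9=36 best=36 * → l++
[1,9] min(10,13)*8=80 best=80 * → l++
[2,9] min(14,13)*7=91 best=91 * → r--
[2,8] min(14,16)*6=84 best=91 → l++
[3,8] min(20,16)*5=80 best=91 → r--
[3,7] min(20,2)*4=8 best=91 → r--
[3,6] min(20,20)*3=60 best=91 → r--
[3,5] min(20,13)*2=26 best=91 → r--
[3,4] min(20,1)*1=1 best=91 → r--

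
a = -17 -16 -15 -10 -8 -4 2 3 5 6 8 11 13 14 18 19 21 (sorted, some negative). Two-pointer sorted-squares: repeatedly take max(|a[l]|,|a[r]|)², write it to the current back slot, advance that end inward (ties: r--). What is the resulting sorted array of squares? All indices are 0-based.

l=0 r=16: |-17|<=|21| out[16]=441, r--
l=0 r=15: |-17|<=|19| out[15]=361, r--
l=0 r=14: |-17|<=|18| out[14]=324, r--
l=0 r=13: |-17|>|14| out[13]=289, l++
l=1 r=13: |-16|>|14| out[12]=256, l++
l=2 r=13: |-15|>|14| out[11]=225, l++
l=3 r=13: |-10|<=|14| out[10]=196, r--
l=3 r=12: |-10|<=|13| out[9]=169, r--
l=3 r=11: |-10|<=|11| out[8]=121, r--
l=3 r=10: |-10|>|8| out[7]=100, l++
l=4 r=10: |-8|<=|8| out[6]=64, r--
l=4 r=9: |-8|>|6| out[5]=64, l++
l=5 r=9: |-4|<=|6| out[4]=36, r--
l=5 r=8: |-4|<=|5| out[3]=25, r--
l=5 r=7: |-4|>|3| out[2]=16, l++
l=6 r=7: |2|<=|3| out[1]=9, r--
l=6 r=6: |2|<=|2| out[0]=4, r--

[4, 9, 16, 25, 36, 64, 64, 100, 121, 169, 196, 225, 256, 289, 324, 361, 441]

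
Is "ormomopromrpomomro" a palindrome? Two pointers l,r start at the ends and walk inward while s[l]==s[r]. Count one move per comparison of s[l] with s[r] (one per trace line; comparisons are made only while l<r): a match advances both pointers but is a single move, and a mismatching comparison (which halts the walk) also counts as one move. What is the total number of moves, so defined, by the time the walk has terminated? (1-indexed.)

l=1 r=18: 'o'=='o', l++,r--
l=2 r=17: 'r'=='r', l++,r--
l=3 r=16: 'm'=='m', l++,r--
l=4 r=15: 'o'=='o', l++,r--
l=5 r=14: 'm'=='m', l++,r--
l=6 r=13: 'o'=='o', l++,r--
l=7 r=12: 'p'=='p', l++,r--
l=8 r=11: 'r'=='r', l++,r--
l=9 r=10: 'o'!='m', stop

9 moves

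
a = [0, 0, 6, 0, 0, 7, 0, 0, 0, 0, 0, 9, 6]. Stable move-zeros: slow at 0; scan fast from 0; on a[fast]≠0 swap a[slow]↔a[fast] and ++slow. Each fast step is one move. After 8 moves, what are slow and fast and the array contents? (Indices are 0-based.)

slow=0 fast=0: a[fast]=0, fast++
slow=0 fast=1: a[fast]=0, fast++
slow=0 fast=2: a[fast]=6≠0 swap→a[0]=6, slow++,fast++
slow=1 fast=3: a[fast]=0, fast++
slow=1 fast=4: a[fast]=0, fast++
slow=1 fast=5: a[fast]=7≠0 swap→a[1]=7, slow++,fast++
slow=2 fast=6: a[fast]=0, fast++
slow=2 fast=7: a[fast]=0, fast++

slow=2, fast=8, a=[6, 7, 0, 0, 0, 0, 0, 0, 0, 0, 0, 9, 6]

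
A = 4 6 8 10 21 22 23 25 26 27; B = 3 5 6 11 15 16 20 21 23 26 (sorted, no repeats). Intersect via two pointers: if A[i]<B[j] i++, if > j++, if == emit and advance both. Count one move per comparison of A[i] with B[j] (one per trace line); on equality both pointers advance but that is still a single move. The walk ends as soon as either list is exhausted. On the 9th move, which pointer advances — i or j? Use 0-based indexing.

j

[i=0,j=0] 4>3 → j++
[i=0,j=1] 4<5 → i++
[i=1,j=1] 6>5 → j++
[i=1,j=2] 6==6 emit → i++,j++
[i=2,j=3] 8<11 → i++
[i=3,j=3] 10<11 → i++
[i=4,j=3] 21>11 → j++
[i=4,j=4] 21>15 → j++
[i=4,j=5] 21>16 → j++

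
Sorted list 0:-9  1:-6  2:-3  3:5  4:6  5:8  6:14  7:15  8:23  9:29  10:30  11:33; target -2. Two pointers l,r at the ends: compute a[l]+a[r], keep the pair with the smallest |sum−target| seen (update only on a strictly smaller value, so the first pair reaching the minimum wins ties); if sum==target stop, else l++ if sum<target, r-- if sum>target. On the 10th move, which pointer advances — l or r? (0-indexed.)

r

l=0 r=11: -9+33=24 d=26 *, r--
l=0 r=10: -9+30=21 d=23 *, r--
l=0 r=9: -9+29=20 d=22 *, r--
l=0 r=8: -9+23=14 d=16 *, r--
l=0 r=7: -9+15=6 d=8 *, r--
l=0 r=6: -9+14=5 d=7 *, r--
l=0 r=5: -9+8=-1 d=1 *, r--
l=0 r=4: -9+6=-3 d=1, l++
l=1 r=4: -6+6=0 d=2, r--
l=1 r=3: -6+5=-1 d=1, r--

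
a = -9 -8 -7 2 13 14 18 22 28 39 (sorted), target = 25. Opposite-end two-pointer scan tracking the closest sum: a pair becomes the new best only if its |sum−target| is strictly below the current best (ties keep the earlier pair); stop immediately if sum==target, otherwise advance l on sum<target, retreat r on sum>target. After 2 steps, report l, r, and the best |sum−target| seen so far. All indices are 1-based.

l=2, r=9, best |Δ|=5

l=1 r=10: -9+39=30 d=5 *, r--
l=1 r=9: -9+28=19 d=6, l++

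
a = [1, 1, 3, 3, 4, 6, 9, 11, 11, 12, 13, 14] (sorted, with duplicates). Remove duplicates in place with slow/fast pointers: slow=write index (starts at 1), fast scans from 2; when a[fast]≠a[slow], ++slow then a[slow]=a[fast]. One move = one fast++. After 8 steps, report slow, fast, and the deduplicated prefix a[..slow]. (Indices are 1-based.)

slow=1 fast=2: a[fast]=1=a[slow] dup, fast++
slow=1 fast=3: a[fast]=3≠a[slow]=1 write a[2]=3, slow++,fast++
slow=2 fast=4: a[fast]=3=a[slow] dup, fast++
slow=2 fast=5: a[fast]=4≠a[slow]=3 write a[3]=4, slow++,fast++
slow=3 fast=6: a[fast]=6≠a[slow]=4 write a[4]=6, slow++,fast++
slow=4 fast=7: a[fast]=9≠a[slow]=6 write a[5]=9, slow++,fast++
slow=5 fast=8: a[fast]=11≠a[slow]=9 write a[6]=11, slow++,fast++
slow=6 fast=9: a[fast]=11=a[slow] dup, fast++

slow=6, fast=10, prefix=[1, 3, 4, 6, 9, 11]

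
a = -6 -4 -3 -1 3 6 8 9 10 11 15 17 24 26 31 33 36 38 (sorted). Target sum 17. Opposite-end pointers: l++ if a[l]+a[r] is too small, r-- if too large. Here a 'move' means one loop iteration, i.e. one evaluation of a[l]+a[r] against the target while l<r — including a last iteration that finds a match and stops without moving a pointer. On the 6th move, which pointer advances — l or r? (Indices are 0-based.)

r

l=0 r=17: -6+38=32 >17, r--
l=0 r=16: -6+36=30 >17, r--
l=0 r=15: -6+33=27 >17, r--
l=0 r=14: -6+31=25 >17, r--
l=0 r=13: -6+26=20 >17, r--
l=0 r=12: -6+24=18 >17, r--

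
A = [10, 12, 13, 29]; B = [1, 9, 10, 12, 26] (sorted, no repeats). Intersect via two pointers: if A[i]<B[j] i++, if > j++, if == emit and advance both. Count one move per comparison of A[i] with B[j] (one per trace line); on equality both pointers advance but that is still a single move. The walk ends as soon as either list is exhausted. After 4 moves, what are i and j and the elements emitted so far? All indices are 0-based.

[i=0,j=0] 10>1 → j++
[i=0,j=1] 10>9 → j++
[i=0,j=2] 10==10 emit → i++,j++
[i=1,j=3] 12==12 emit → i++,j++

i=2, j=4, emitted=[10, 12]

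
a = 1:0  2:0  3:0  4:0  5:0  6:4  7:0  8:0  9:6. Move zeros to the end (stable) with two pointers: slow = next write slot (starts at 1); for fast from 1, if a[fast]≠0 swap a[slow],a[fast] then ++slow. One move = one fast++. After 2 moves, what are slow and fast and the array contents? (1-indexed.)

slow=1, fast=3, a=[0, 0, 0, 0, 0, 4, 0, 0, 6]

(s=1,f=1) a[fast]=0 → fast++
(s=1,f=2) a[fast]=0 → fast++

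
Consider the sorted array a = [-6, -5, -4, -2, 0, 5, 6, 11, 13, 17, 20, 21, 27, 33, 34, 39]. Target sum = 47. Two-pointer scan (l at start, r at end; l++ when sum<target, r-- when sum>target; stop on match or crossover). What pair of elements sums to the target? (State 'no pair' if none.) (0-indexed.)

(13, 34)

l=0 r=15: -6+39=33 <47, l++
l=1 r=15: -5+39=34 <47, l++
l=2 r=15: -4+39=35 <47, l++
l=3 r=15: -2+39=37 <47, l++
l=4 r=15: 0+39=39 <47, l++
l=5 r=15: 5+39=44 <47, l++
l=6 r=15: 6+39=45 <47, l++
l=7 r=15: 11+39=50 >47, r--
l=7 r=14: 11+34=45 <47, l++
l=8 r=14: 13+34=47, found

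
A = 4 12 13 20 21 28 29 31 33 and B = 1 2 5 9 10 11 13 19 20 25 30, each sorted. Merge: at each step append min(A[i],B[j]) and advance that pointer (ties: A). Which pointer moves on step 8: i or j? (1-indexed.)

[i=1,j=1] A[i]=4>B[j]=1 take 1 → j++
[i=1,j=2] A[i]=4>B[j]=2 take 2 → j++
[i=1,j=3] A[i]=4<=B[j]=5 take 4 → i++
[i=2,j=3] A[i]=12>B[j]=5 take 5 → j++
[i=2,j=4] A[i]=12>B[j]=9 take 9 → j++
[i=2,j=5] A[i]=12>B[j]=10 take 10 → j++
[i=2,j=6] A[i]=12>B[j]=11 take 11 → j++
[i=2,j=7] A[i]=12<=B[j]=13 take 12 → i++

i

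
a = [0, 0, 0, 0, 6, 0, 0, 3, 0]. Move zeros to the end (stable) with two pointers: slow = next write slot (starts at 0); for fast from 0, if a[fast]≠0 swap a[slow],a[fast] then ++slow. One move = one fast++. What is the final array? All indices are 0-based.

[6, 3, 0, 0, 0, 0, 0, 0, 0]

(s=0,f=0) a[fast]=0 → fast++
(s=0,f=1) a[fast]=0 → fast++
(s=0,f=2) a[fast]=0 → fast++
(s=0,f=3) a[fast]=0 → fast++
(s=0,f=4) a[fast]=6≠0 swap→a[0]=6 → slow++,fast++
(s=1,f=5) a[fast]=0 → fast++
(s=1,f=6) a[fast]=0 → fast++
(s=1,f=7) a[fast]=3≠0 swap→a[1]=3 → slow++,fast++
(s=2,f=8) a[fast]=0 → fast++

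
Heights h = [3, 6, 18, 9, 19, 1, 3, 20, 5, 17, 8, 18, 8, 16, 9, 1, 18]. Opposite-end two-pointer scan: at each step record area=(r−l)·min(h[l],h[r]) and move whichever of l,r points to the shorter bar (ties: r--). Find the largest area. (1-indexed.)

[1,17] min(3,18)*16=48 best=48 * → l++
[2,17] min(6,18)*15=90 best=90 * → l++
[3,17] min(18,18)*14=252 best=252 * → r--
[3,16] min(18,1)*13=13 best=252 → r--
[3,15] min(18,9)*12=108 best=252 → r--
[3,14] min(18,16)*11=176 best=252 → r--
[3,13] min(18,8)*10=80 best=252 → r--
[3,12] min(18,18)*9=162 best=252 → r--
[3,11] min(18,8)*8=64 best=252 → r--
[3,10] min(18,17)*7=119 best=252 → r--
[3,9] min(18,5)*6=30 best=252 → r--
[3,8] min(18,20)*5=90 best=252 → l++
[4,8] min(9,20)*4=36 best=252 → l++
[5,8] min(19,20)*3=57 best=252 → l++
[6,8] min(1,20)*2=2 best=252 → l++
[7,8] min(3,20)*1=3 best=252 → l++

max area = 252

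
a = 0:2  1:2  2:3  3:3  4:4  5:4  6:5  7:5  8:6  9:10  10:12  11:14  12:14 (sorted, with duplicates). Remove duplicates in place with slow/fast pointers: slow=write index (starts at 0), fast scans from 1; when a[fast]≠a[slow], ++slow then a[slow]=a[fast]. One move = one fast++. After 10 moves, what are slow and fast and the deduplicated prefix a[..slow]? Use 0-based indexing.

(s=0,f=1) a[fast]=2=a[slow] dup → fast++
(s=0,f=2) a[fast]=3≠a[slow]=2 write a[1]=3 → slow++,fast++
(s=1,f=3) a[fast]=3=a[slow] dup → fast++
(s=1,f=4) a[fast]=4≠a[slow]=3 write a[2]=4 → slow++,fast++
(s=2,f=5) a[fast]=4=a[slow] dup → fast++
(s=2,f=6) a[fast]=5≠a[slow]=4 write a[3]=5 → slow++,fast++
(s=3,f=7) a[fast]=5=a[slow] dup → fast++
(s=3,f=8) a[fast]=6≠a[slow]=5 write a[4]=6 → slow++,fast++
(s=4,f=9) a[fast]=10≠a[slow]=6 write a[5]=10 → slow++,fast++
(s=5,f=10) a[fast]=12≠a[slow]=10 write a[6]=12 → slow++,fast++

slow=6, fast=11, prefix=[2, 3, 4, 5, 6, 10, 12]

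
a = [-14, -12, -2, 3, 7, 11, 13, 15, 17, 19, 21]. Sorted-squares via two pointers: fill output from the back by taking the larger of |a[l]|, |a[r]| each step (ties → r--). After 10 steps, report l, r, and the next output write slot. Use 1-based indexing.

l=1 r=11: |-14|<=|21| out[11]=441, r--
l=1 r=10: |-14|<=|19| out[10]=361, r--
l=1 r=9: |-14|<=|17| out[9]=289, r--
l=1 r=8: |-14|<=|15| out[8]=225, r--
l=1 r=7: |-14|>|13| out[7]=196, l++
l=2 r=7: |-12|<=|13| out[6]=169, r--
l=2 r=6: |-12|>|11| out[5]=144, l++
l=3 r=6: |-2|<=|11| out[4]=121, r--
l=3 r=5: |-2|<=|7| out[3]=49, r--
l=3 r=4: |-2|<=|3| out[2]=9, r--

l=3, r=3, next write slot=1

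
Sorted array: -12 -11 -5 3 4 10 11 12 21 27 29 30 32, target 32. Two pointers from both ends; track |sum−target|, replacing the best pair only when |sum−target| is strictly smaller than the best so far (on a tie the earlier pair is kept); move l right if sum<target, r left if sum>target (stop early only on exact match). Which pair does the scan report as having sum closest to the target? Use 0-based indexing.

pair (3, 29) with sum 32 (|Δ|=0)

l=0 r=12: -12+32=20 d=12 *, l++
l=1 r=12: -11+32=21 d=11 *, l++
l=2 r=12: -5+32=27 d=5 *, l++
l=3 r=12: 3+32=35 d=3 *, r--
l=3 r=11: 3+30=33 d=1 *, r--
l=3 r=10: 3+29=32 d=0 *, stop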